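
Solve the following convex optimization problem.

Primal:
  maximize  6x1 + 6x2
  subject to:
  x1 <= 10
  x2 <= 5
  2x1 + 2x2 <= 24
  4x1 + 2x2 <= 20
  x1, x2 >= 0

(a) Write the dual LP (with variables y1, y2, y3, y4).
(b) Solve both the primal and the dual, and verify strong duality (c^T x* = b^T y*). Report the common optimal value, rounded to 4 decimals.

The standard primal-dual pair for 'max c^T x s.t. A x <= b, x >= 0' is:
  Dual:  min b^T y  s.t.  A^T y >= c,  y >= 0.

So the dual LP is:
  minimize  10y1 + 5y2 + 24y3 + 20y4
  subject to:
    y1 + 2y3 + 4y4 >= 6
    y2 + 2y3 + 2y4 >= 6
    y1, y2, y3, y4 >= 0

Solving the primal: x* = (2.5, 5).
  primal value c^T x* = 45.
Solving the dual: y* = (0, 3, 0, 1.5).
  dual value b^T y* = 45.
Strong duality: c^T x* = b^T y*. Confirmed.

45


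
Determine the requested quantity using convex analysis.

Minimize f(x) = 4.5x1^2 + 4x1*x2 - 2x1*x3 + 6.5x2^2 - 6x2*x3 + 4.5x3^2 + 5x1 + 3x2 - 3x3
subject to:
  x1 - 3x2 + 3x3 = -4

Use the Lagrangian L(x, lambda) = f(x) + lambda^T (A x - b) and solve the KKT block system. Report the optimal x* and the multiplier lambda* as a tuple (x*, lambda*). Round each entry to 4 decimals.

Form the Lagrangian:
  L(x, lambda) = (1/2) x^T Q x + c^T x + lambda^T (A x - b)
Stationarity (grad_x L = 0): Q x + c + A^T lambda = 0.
Primal feasibility: A x = b.

This gives the KKT block system:
  [ Q   A^T ] [ x     ]   [-c ]
  [ A    0  ] [ lambda ] = [ b ]

Solving the linear system:
  x*      = (-1.1632, 0.5163, -0.4293)
  lambda* = (2.545)
  f(x*)   = 3.6004

x* = (-1.1632, 0.5163, -0.4293), lambda* = (2.545)


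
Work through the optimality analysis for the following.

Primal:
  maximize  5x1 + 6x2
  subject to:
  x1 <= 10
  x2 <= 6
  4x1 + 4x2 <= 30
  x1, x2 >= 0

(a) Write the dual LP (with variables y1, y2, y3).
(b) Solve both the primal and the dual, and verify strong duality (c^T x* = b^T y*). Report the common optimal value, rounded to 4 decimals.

The standard primal-dual pair for 'max c^T x s.t. A x <= b, x >= 0' is:
  Dual:  min b^T y  s.t.  A^T y >= c,  y >= 0.

So the dual LP is:
  minimize  10y1 + 6y2 + 30y3
  subject to:
    y1 + 4y3 >= 5
    y2 + 4y3 >= 6
    y1, y2, y3 >= 0

Solving the primal: x* = (1.5, 6).
  primal value c^T x* = 43.5.
Solving the dual: y* = (0, 1, 1.25).
  dual value b^T y* = 43.5.
Strong duality: c^T x* = b^T y*. Confirmed.

43.5


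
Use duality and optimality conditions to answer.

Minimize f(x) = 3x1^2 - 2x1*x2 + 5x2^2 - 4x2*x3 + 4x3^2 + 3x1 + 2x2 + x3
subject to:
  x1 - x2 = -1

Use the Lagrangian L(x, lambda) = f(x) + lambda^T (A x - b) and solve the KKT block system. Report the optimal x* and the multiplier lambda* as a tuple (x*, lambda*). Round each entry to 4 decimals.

Form the Lagrangian:
  L(x, lambda) = (1/2) x^T Q x + c^T x + lambda^T (A x - b)
Stationarity (grad_x L = 0): Q x + c + A^T lambda = 0.
Primal feasibility: A x = b.

This gives the KKT block system:
  [ Q   A^T ] [ x     ]   [-c ]
  [ A    0  ] [ lambda ] = [ b ]

Solving the linear system:
  x*      = (-1.15, -0.15, -0.2)
  lambda* = (3.6)
  f(x*)   = -0.175

x* = (-1.15, -0.15, -0.2), lambda* = (3.6)


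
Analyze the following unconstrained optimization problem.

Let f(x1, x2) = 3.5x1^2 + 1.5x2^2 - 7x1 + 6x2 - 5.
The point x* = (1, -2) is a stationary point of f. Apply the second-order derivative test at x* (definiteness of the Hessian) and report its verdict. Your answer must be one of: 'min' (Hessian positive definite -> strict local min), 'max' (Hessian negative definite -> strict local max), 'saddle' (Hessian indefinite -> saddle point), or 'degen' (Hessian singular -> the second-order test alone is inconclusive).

Compute the Hessian H = grad^2 f:
  H = [[7, 0], [0, 3]]
Verify stationarity: grad f(x*) = H x* + g = (0, 0).
Eigenvalues of H: 3, 7.
Both eigenvalues > 0, so H is positive definite -> x* is a strict local min.

min


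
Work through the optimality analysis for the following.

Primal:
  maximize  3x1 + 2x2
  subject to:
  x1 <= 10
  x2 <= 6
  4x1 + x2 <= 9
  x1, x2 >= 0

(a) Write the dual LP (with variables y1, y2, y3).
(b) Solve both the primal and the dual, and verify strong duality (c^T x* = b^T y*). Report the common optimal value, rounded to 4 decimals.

The standard primal-dual pair for 'max c^T x s.t. A x <= b, x >= 0' is:
  Dual:  min b^T y  s.t.  A^T y >= c,  y >= 0.

So the dual LP is:
  minimize  10y1 + 6y2 + 9y3
  subject to:
    y1 + 4y3 >= 3
    y2 + y3 >= 2
    y1, y2, y3 >= 0

Solving the primal: x* = (0.75, 6).
  primal value c^T x* = 14.25.
Solving the dual: y* = (0, 1.25, 0.75).
  dual value b^T y* = 14.25.
Strong duality: c^T x* = b^T y*. Confirmed.

14.25


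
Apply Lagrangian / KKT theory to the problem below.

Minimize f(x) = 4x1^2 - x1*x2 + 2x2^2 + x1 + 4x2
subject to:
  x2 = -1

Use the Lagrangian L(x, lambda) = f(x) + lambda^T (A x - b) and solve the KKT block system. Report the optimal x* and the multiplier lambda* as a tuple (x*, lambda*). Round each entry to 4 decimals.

Form the Lagrangian:
  L(x, lambda) = (1/2) x^T Q x + c^T x + lambda^T (A x - b)
Stationarity (grad_x L = 0): Q x + c + A^T lambda = 0.
Primal feasibility: A x = b.

This gives the KKT block system:
  [ Q   A^T ] [ x     ]   [-c ]
  [ A    0  ] [ lambda ] = [ b ]

Solving the linear system:
  x*      = (-0.25, -1)
  lambda* = (-0.25)
  f(x*)   = -2.25

x* = (-0.25, -1), lambda* = (-0.25)


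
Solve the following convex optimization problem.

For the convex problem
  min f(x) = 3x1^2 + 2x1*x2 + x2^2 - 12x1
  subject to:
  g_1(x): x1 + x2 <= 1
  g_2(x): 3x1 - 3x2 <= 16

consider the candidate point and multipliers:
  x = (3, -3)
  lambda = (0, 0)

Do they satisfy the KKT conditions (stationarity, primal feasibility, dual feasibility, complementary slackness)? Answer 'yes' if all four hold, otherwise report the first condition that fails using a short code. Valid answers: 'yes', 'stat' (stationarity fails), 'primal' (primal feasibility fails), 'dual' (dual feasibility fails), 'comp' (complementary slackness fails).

Gradient of f: grad f(x) = Q x + c = (0, 0)
Constraint values g_i(x) = a_i^T x - b_i:
  g_1((3, -3)) = -1
  g_2((3, -3)) = 2
Stationarity residual: grad f(x) + sum_i lambda_i a_i = (0, 0)
  -> stationarity OK
Primal feasibility (all g_i <= 0): FAILS
Dual feasibility (all lambda_i >= 0): OK
Complementary slackness (lambda_i * g_i(x) = 0 for all i): OK

Verdict: the first failing condition is primal_feasibility -> primal.

primal


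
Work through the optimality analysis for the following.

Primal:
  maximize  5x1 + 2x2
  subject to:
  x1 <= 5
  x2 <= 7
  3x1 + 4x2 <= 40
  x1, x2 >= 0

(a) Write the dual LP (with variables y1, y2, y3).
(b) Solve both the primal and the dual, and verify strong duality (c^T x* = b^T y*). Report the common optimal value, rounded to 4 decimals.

The standard primal-dual pair for 'max c^T x s.t. A x <= b, x >= 0' is:
  Dual:  min b^T y  s.t.  A^T y >= c,  y >= 0.

So the dual LP is:
  minimize  5y1 + 7y2 + 40y3
  subject to:
    y1 + 3y3 >= 5
    y2 + 4y3 >= 2
    y1, y2, y3 >= 0

Solving the primal: x* = (5, 6.25).
  primal value c^T x* = 37.5.
Solving the dual: y* = (3.5, 0, 0.5).
  dual value b^T y* = 37.5.
Strong duality: c^T x* = b^T y*. Confirmed.

37.5


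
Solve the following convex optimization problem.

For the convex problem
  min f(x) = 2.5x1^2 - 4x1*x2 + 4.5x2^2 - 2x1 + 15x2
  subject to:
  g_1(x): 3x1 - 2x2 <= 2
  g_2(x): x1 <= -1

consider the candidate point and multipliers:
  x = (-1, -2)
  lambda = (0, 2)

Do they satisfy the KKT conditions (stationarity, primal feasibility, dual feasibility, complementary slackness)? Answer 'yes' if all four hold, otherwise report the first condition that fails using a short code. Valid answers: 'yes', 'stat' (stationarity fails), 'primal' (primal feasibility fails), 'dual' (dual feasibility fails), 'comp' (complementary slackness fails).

Gradient of f: grad f(x) = Q x + c = (1, 1)
Constraint values g_i(x) = a_i^T x - b_i:
  g_1((-1, -2)) = -1
  g_2((-1, -2)) = 0
Stationarity residual: grad f(x) + sum_i lambda_i a_i = (3, 1)
  -> stationarity FAILS
Primal feasibility (all g_i <= 0): OK
Dual feasibility (all lambda_i >= 0): OK
Complementary slackness (lambda_i * g_i(x) = 0 for all i): OK

Verdict: the first failing condition is stationarity -> stat.

stat


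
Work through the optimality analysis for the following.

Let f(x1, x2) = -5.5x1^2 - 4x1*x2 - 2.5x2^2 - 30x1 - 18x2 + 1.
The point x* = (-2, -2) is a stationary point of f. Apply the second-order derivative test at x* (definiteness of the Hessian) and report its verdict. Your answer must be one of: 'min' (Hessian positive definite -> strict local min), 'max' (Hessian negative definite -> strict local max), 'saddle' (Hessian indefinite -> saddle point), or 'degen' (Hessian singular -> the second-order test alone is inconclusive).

Compute the Hessian H = grad^2 f:
  H = [[-11, -4], [-4, -5]]
Verify stationarity: grad f(x*) = H x* + g = (0, 0).
Eigenvalues of H: -13, -3.
Both eigenvalues < 0, so H is negative definite -> x* is a strict local max.

max


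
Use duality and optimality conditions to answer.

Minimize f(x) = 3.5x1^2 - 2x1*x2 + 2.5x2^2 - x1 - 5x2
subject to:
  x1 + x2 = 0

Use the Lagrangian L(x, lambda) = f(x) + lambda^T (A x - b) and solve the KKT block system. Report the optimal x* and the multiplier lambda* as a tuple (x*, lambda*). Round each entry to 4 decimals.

Form the Lagrangian:
  L(x, lambda) = (1/2) x^T Q x + c^T x + lambda^T (A x - b)
Stationarity (grad_x L = 0): Q x + c + A^T lambda = 0.
Primal feasibility: A x = b.

This gives the KKT block system:
  [ Q   A^T ] [ x     ]   [-c ]
  [ A    0  ] [ lambda ] = [ b ]

Solving the linear system:
  x*      = (-0.25, 0.25)
  lambda* = (3.25)
  f(x*)   = -0.5

x* = (-0.25, 0.25), lambda* = (3.25)


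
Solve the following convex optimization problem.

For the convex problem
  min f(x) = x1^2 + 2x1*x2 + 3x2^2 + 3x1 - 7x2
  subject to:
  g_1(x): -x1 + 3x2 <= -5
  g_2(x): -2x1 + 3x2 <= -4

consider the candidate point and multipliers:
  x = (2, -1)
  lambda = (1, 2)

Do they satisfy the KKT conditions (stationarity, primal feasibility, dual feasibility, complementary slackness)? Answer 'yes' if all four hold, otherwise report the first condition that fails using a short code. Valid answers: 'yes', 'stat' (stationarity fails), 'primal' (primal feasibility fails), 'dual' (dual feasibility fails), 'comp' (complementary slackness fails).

Gradient of f: grad f(x) = Q x + c = (5, -9)
Constraint values g_i(x) = a_i^T x - b_i:
  g_1((2, -1)) = 0
  g_2((2, -1)) = -3
Stationarity residual: grad f(x) + sum_i lambda_i a_i = (0, 0)
  -> stationarity OK
Primal feasibility (all g_i <= 0): OK
Dual feasibility (all lambda_i >= 0): OK
Complementary slackness (lambda_i * g_i(x) = 0 for all i): FAILS

Verdict: the first failing condition is complementary_slackness -> comp.

comp


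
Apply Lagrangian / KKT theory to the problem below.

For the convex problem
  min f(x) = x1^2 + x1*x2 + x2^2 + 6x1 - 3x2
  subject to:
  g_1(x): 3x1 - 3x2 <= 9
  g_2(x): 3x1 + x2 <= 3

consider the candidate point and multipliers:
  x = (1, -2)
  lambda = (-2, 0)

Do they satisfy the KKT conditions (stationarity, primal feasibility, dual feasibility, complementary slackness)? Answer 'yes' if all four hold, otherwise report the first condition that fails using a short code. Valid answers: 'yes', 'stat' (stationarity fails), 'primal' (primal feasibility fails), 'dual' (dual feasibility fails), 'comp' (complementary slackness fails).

Gradient of f: grad f(x) = Q x + c = (6, -6)
Constraint values g_i(x) = a_i^T x - b_i:
  g_1((1, -2)) = 0
  g_2((1, -2)) = -2
Stationarity residual: grad f(x) + sum_i lambda_i a_i = (0, 0)
  -> stationarity OK
Primal feasibility (all g_i <= 0): OK
Dual feasibility (all lambda_i >= 0): FAILS
Complementary slackness (lambda_i * g_i(x) = 0 for all i): OK

Verdict: the first failing condition is dual_feasibility -> dual.

dual


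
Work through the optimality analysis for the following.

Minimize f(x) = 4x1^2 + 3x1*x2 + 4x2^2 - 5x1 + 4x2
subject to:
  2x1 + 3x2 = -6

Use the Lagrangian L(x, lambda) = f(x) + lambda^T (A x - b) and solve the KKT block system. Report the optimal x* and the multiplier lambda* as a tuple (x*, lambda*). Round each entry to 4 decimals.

Form the Lagrangian:
  L(x, lambda) = (1/2) x^T Q x + c^T x + lambda^T (A x - b)
Stationarity (grad_x L = 0): Q x + c + A^T lambda = 0.
Primal feasibility: A x = b.

This gives the KKT block system:
  [ Q   A^T ] [ x     ]   [-c ]
  [ A    0  ] [ lambda ] = [ b ]

Solving the linear system:
  x*      = (0.3971, -2.2647)
  lambda* = (4.3088)
  f(x*)   = 7.4044

x* = (0.3971, -2.2647), lambda* = (4.3088)


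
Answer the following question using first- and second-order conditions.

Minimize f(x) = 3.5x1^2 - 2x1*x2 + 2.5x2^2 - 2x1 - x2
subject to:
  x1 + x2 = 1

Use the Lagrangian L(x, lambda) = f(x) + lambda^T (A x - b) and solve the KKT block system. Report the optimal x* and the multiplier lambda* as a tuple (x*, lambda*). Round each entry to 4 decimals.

Form the Lagrangian:
  L(x, lambda) = (1/2) x^T Q x + c^T x + lambda^T (A x - b)
Stationarity (grad_x L = 0): Q x + c + A^T lambda = 0.
Primal feasibility: A x = b.

This gives the KKT block system:
  [ Q   A^T ] [ x     ]   [-c ]
  [ A    0  ] [ lambda ] = [ b ]

Solving the linear system:
  x*      = (0.5, 0.5)
  lambda* = (-0.5)
  f(x*)   = -0.5

x* = (0.5, 0.5), lambda* = (-0.5)


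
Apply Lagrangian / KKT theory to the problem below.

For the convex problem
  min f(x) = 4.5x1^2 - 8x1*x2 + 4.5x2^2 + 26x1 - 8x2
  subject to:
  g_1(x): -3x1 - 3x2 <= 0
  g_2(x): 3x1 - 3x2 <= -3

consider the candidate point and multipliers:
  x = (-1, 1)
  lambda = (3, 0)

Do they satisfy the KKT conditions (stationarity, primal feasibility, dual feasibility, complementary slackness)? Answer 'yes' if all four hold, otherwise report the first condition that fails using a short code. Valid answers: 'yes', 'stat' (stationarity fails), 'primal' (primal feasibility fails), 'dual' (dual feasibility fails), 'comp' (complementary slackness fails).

Gradient of f: grad f(x) = Q x + c = (9, 9)
Constraint values g_i(x) = a_i^T x - b_i:
  g_1((-1, 1)) = 0
  g_2((-1, 1)) = -3
Stationarity residual: grad f(x) + sum_i lambda_i a_i = (0, 0)
  -> stationarity OK
Primal feasibility (all g_i <= 0): OK
Dual feasibility (all lambda_i >= 0): OK
Complementary slackness (lambda_i * g_i(x) = 0 for all i): OK

Verdict: yes, KKT holds.

yes


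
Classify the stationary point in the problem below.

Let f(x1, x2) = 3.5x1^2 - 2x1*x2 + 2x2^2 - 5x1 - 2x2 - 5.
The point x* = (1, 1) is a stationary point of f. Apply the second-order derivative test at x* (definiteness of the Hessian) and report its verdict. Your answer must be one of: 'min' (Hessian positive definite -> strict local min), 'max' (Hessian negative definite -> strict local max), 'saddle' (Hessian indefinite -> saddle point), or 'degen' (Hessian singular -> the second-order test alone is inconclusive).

Compute the Hessian H = grad^2 f:
  H = [[7, -2], [-2, 4]]
Verify stationarity: grad f(x*) = H x* + g = (0, 0).
Eigenvalues of H: 3, 8.
Both eigenvalues > 0, so H is positive definite -> x* is a strict local min.

min


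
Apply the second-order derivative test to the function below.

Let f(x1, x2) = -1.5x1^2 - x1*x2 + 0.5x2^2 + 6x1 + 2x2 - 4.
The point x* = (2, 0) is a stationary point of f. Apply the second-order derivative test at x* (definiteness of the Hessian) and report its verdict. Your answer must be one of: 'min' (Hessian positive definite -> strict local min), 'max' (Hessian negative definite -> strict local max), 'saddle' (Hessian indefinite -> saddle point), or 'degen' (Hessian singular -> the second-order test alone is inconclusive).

Compute the Hessian H = grad^2 f:
  H = [[-3, -1], [-1, 1]]
Verify stationarity: grad f(x*) = H x* + g = (0, 0).
Eigenvalues of H: -3.2361, 1.2361.
Eigenvalues have mixed signs, so H is indefinite -> x* is a saddle point.

saddle


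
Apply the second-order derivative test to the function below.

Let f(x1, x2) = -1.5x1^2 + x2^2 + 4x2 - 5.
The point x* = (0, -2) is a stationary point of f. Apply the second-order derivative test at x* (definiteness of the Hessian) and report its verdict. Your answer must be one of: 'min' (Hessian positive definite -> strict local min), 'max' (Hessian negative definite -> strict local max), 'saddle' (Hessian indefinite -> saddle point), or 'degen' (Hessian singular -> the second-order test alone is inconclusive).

Compute the Hessian H = grad^2 f:
  H = [[-3, 0], [0, 2]]
Verify stationarity: grad f(x*) = H x* + g = (0, 0).
Eigenvalues of H: -3, 2.
Eigenvalues have mixed signs, so H is indefinite -> x* is a saddle point.

saddle


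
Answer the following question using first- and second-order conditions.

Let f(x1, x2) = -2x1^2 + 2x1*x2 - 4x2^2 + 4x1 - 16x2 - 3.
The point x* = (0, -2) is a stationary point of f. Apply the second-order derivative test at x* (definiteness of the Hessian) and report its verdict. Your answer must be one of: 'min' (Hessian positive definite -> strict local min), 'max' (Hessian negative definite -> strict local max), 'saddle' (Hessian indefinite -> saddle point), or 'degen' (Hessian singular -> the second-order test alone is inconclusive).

Compute the Hessian H = grad^2 f:
  H = [[-4, 2], [2, -8]]
Verify stationarity: grad f(x*) = H x* + g = (0, 0).
Eigenvalues of H: -8.8284, -3.1716.
Both eigenvalues < 0, so H is negative definite -> x* is a strict local max.

max


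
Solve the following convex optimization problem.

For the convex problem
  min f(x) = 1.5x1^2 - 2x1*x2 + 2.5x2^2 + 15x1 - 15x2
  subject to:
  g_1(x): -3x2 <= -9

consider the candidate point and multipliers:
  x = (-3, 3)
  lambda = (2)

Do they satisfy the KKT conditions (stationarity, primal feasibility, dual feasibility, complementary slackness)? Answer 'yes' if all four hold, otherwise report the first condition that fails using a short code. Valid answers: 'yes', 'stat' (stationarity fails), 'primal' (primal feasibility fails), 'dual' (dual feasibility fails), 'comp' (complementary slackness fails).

Gradient of f: grad f(x) = Q x + c = (0, 6)
Constraint values g_i(x) = a_i^T x - b_i:
  g_1((-3, 3)) = 0
Stationarity residual: grad f(x) + sum_i lambda_i a_i = (0, 0)
  -> stationarity OK
Primal feasibility (all g_i <= 0): OK
Dual feasibility (all lambda_i >= 0): OK
Complementary slackness (lambda_i * g_i(x) = 0 for all i): OK

Verdict: yes, KKT holds.

yes


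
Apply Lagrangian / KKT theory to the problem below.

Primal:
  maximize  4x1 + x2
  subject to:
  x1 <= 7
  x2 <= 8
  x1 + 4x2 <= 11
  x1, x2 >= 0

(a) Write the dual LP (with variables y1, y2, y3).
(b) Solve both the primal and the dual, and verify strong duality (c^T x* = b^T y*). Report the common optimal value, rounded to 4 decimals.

The standard primal-dual pair for 'max c^T x s.t. A x <= b, x >= 0' is:
  Dual:  min b^T y  s.t.  A^T y >= c,  y >= 0.

So the dual LP is:
  minimize  7y1 + 8y2 + 11y3
  subject to:
    y1 + y3 >= 4
    y2 + 4y3 >= 1
    y1, y2, y3 >= 0

Solving the primal: x* = (7, 1).
  primal value c^T x* = 29.
Solving the dual: y* = (3.75, 0, 0.25).
  dual value b^T y* = 29.
Strong duality: c^T x* = b^T y*. Confirmed.

29


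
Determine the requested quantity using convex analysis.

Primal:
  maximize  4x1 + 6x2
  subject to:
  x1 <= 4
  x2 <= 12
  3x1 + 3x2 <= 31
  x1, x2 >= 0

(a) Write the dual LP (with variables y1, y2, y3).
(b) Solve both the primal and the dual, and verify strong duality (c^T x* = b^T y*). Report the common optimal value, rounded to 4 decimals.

The standard primal-dual pair for 'max c^T x s.t. A x <= b, x >= 0' is:
  Dual:  min b^T y  s.t.  A^T y >= c,  y >= 0.

So the dual LP is:
  minimize  4y1 + 12y2 + 31y3
  subject to:
    y1 + 3y3 >= 4
    y2 + 3y3 >= 6
    y1, y2, y3 >= 0

Solving the primal: x* = (0, 10.3333).
  primal value c^T x* = 62.
Solving the dual: y* = (0, 0, 2).
  dual value b^T y* = 62.
Strong duality: c^T x* = b^T y*. Confirmed.

62


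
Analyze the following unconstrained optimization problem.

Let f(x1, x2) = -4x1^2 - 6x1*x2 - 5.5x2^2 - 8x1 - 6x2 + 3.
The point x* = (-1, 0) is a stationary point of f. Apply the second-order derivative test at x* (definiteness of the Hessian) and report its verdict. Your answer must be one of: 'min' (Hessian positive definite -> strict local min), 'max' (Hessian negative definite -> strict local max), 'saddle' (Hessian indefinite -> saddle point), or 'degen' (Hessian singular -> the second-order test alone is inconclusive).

Compute the Hessian H = grad^2 f:
  H = [[-8, -6], [-6, -11]]
Verify stationarity: grad f(x*) = H x* + g = (0, 0).
Eigenvalues of H: -15.6847, -3.3153.
Both eigenvalues < 0, so H is negative definite -> x* is a strict local max.

max


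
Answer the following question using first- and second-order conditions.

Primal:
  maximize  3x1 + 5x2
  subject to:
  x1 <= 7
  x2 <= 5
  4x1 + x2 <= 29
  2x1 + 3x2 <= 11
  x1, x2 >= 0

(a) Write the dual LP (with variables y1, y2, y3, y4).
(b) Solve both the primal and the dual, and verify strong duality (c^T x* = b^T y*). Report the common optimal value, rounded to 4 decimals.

The standard primal-dual pair for 'max c^T x s.t. A x <= b, x >= 0' is:
  Dual:  min b^T y  s.t.  A^T y >= c,  y >= 0.

So the dual LP is:
  minimize  7y1 + 5y2 + 29y3 + 11y4
  subject to:
    y1 + 4y3 + 2y4 >= 3
    y2 + y3 + 3y4 >= 5
    y1, y2, y3, y4 >= 0

Solving the primal: x* = (0, 3.6667).
  primal value c^T x* = 18.3333.
Solving the dual: y* = (0, 0, 0, 1.6667).
  dual value b^T y* = 18.3333.
Strong duality: c^T x* = b^T y*. Confirmed.

18.3333


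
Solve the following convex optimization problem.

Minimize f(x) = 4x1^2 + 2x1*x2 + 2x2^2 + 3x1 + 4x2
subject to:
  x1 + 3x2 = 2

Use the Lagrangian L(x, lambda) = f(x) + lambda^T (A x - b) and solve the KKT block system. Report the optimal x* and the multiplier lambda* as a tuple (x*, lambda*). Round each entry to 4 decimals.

Form the Lagrangian:
  L(x, lambda) = (1/2) x^T Q x + c^T x + lambda^T (A x - b)
Stationarity (grad_x L = 0): Q x + c + A^T lambda = 0.
Primal feasibility: A x = b.

This gives the KKT block system:
  [ Q   A^T ] [ x     ]   [-c ]
  [ A    0  ] [ lambda ] = [ b ]

Solving the linear system:
  x*      = (-0.2969, 0.7656)
  lambda* = (-2.1563)
  f(x*)   = 3.2422

x* = (-0.2969, 0.7656), lambda* = (-2.1563)


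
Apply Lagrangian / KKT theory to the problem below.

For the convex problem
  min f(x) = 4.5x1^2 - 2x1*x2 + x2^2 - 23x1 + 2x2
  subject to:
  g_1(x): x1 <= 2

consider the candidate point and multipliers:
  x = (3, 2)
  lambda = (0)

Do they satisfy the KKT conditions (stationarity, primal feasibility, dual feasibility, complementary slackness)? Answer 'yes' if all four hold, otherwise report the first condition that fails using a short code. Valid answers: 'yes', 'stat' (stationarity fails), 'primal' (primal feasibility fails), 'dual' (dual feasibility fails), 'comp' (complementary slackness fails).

Gradient of f: grad f(x) = Q x + c = (0, 0)
Constraint values g_i(x) = a_i^T x - b_i:
  g_1((3, 2)) = 1
Stationarity residual: grad f(x) + sum_i lambda_i a_i = (0, 0)
  -> stationarity OK
Primal feasibility (all g_i <= 0): FAILS
Dual feasibility (all lambda_i >= 0): OK
Complementary slackness (lambda_i * g_i(x) = 0 for all i): OK

Verdict: the first failing condition is primal_feasibility -> primal.

primal


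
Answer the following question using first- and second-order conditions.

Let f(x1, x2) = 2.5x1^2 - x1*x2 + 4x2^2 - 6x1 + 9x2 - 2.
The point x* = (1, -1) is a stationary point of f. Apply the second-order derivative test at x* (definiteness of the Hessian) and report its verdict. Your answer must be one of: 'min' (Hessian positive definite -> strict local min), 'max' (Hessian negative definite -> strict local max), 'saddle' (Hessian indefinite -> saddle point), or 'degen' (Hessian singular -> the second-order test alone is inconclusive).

Compute the Hessian H = grad^2 f:
  H = [[5, -1], [-1, 8]]
Verify stationarity: grad f(x*) = H x* + g = (0, 0).
Eigenvalues of H: 4.6972, 8.3028.
Both eigenvalues > 0, so H is positive definite -> x* is a strict local min.

min


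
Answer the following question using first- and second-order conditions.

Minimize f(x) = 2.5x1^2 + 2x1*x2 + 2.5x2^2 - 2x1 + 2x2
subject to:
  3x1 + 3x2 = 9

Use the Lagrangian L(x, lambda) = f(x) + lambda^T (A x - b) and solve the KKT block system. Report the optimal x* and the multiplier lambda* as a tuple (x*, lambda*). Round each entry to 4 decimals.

Form the Lagrangian:
  L(x, lambda) = (1/2) x^T Q x + c^T x + lambda^T (A x - b)
Stationarity (grad_x L = 0): Q x + c + A^T lambda = 0.
Primal feasibility: A x = b.

This gives the KKT block system:
  [ Q   A^T ] [ x     ]   [-c ]
  [ A    0  ] [ lambda ] = [ b ]

Solving the linear system:
  x*      = (2.1667, 0.8333)
  lambda* = (-3.5)
  f(x*)   = 14.4167

x* = (2.1667, 0.8333), lambda* = (-3.5)


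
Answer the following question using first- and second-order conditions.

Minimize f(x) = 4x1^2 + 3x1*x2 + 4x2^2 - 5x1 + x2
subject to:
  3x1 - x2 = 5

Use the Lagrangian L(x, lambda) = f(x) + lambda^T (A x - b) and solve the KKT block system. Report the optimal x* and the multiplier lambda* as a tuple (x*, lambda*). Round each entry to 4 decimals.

Form the Lagrangian:
  L(x, lambda) = (1/2) x^T Q x + c^T x + lambda^T (A x - b)
Stationarity (grad_x L = 0): Q x + c + A^T lambda = 0.
Primal feasibility: A x = b.

This gives the KKT block system:
  [ Q   A^T ] [ x     ]   [-c ]
  [ A    0  ] [ lambda ] = [ b ]

Solving the linear system:
  x*      = (1.398, -0.8061)
  lambda* = (-1.2551)
  f(x*)   = -0.7602

x* = (1.398, -0.8061), lambda* = (-1.2551)


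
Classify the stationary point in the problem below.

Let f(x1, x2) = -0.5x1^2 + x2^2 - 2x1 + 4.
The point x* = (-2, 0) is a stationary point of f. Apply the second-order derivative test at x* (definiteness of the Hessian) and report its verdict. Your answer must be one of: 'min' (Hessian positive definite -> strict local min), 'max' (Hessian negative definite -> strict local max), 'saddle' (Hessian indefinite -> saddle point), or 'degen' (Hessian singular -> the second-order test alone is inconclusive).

Compute the Hessian H = grad^2 f:
  H = [[-1, 0], [0, 2]]
Verify stationarity: grad f(x*) = H x* + g = (0, 0).
Eigenvalues of H: -1, 2.
Eigenvalues have mixed signs, so H is indefinite -> x* is a saddle point.

saddle


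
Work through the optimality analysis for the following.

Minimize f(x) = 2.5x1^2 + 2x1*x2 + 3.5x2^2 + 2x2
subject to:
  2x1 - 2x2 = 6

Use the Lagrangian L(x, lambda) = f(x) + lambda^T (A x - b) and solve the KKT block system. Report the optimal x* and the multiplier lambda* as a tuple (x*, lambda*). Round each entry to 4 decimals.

Form the Lagrangian:
  L(x, lambda) = (1/2) x^T Q x + c^T x + lambda^T (A x - b)
Stationarity (grad_x L = 0): Q x + c + A^T lambda = 0.
Primal feasibility: A x = b.

This gives the KKT block system:
  [ Q   A^T ] [ x     ]   [-c ]
  [ A    0  ] [ lambda ] = [ b ]

Solving the linear system:
  x*      = (1.5625, -1.4375)
  lambda* = (-2.4688)
  f(x*)   = 5.9688

x* = (1.5625, -1.4375), lambda* = (-2.4688)


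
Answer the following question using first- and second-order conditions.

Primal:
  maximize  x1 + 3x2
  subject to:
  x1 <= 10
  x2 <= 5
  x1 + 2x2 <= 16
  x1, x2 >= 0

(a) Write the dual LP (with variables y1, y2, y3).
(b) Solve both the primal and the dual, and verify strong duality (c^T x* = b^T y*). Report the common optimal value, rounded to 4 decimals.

The standard primal-dual pair for 'max c^T x s.t. A x <= b, x >= 0' is:
  Dual:  min b^T y  s.t.  A^T y >= c,  y >= 0.

So the dual LP is:
  minimize  10y1 + 5y2 + 16y3
  subject to:
    y1 + y3 >= 1
    y2 + 2y3 >= 3
    y1, y2, y3 >= 0

Solving the primal: x* = (6, 5).
  primal value c^T x* = 21.
Solving the dual: y* = (0, 1, 1).
  dual value b^T y* = 21.
Strong duality: c^T x* = b^T y*. Confirmed.

21


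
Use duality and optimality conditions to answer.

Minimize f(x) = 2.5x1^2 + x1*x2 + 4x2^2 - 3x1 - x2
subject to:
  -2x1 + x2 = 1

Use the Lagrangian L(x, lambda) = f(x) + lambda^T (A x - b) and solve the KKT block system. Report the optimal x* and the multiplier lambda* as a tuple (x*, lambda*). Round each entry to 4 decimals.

Form the Lagrangian:
  L(x, lambda) = (1/2) x^T Q x + c^T x + lambda^T (A x - b)
Stationarity (grad_x L = 0): Q x + c + A^T lambda = 0.
Primal feasibility: A x = b.

This gives the KKT block system:
  [ Q   A^T ] [ x     ]   [-c ]
  [ A    0  ] [ lambda ] = [ b ]

Solving the linear system:
  x*      = (-0.2927, 0.4146)
  lambda* = (-2.0244)
  f(x*)   = 1.2439

x* = (-0.2927, 0.4146), lambda* = (-2.0244)


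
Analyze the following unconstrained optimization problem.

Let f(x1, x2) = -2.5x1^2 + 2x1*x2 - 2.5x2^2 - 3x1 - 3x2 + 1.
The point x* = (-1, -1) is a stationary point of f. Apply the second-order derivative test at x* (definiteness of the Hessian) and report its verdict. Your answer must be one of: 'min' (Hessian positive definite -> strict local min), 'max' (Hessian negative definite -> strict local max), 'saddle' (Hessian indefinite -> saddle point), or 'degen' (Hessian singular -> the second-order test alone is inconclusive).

Compute the Hessian H = grad^2 f:
  H = [[-5, 2], [2, -5]]
Verify stationarity: grad f(x*) = H x* + g = (0, 0).
Eigenvalues of H: -7, -3.
Both eigenvalues < 0, so H is negative definite -> x* is a strict local max.

max


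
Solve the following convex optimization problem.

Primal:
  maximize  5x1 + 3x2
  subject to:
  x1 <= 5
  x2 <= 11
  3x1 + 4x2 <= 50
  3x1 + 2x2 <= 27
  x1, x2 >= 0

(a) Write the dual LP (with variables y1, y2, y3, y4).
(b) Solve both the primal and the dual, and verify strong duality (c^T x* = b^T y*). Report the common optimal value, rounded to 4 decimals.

The standard primal-dual pair for 'max c^T x s.t. A x <= b, x >= 0' is:
  Dual:  min b^T y  s.t.  A^T y >= c,  y >= 0.

So the dual LP is:
  minimize  5y1 + 11y2 + 50y3 + 27y4
  subject to:
    y1 + 3y3 + 3y4 >= 5
    y2 + 4y3 + 2y4 >= 3
    y1, y2, y3, y4 >= 0

Solving the primal: x* = (5, 6).
  primal value c^T x* = 43.
Solving the dual: y* = (0.5, 0, 0, 1.5).
  dual value b^T y* = 43.
Strong duality: c^T x* = b^T y*. Confirmed.

43


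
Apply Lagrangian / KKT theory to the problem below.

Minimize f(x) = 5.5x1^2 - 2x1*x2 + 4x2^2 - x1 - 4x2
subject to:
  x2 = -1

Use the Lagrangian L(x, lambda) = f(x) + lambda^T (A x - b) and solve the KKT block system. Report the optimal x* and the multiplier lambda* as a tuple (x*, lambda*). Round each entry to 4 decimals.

Form the Lagrangian:
  L(x, lambda) = (1/2) x^T Q x + c^T x + lambda^T (A x - b)
Stationarity (grad_x L = 0): Q x + c + A^T lambda = 0.
Primal feasibility: A x = b.

This gives the KKT block system:
  [ Q   A^T ] [ x     ]   [-c ]
  [ A    0  ] [ lambda ] = [ b ]

Solving the linear system:
  x*      = (-0.0909, -1)
  lambda* = (11.8182)
  f(x*)   = 7.9545

x* = (-0.0909, -1), lambda* = (11.8182)


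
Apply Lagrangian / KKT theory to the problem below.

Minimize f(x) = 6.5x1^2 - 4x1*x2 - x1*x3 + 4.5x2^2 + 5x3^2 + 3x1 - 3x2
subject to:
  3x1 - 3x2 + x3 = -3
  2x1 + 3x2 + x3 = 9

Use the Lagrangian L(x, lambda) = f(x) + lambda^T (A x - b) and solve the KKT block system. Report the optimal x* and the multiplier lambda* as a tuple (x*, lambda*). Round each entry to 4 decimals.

Form the Lagrangian:
  L(x, lambda) = (1/2) x^T Q x + c^T x + lambda^T (A x - b)
Stationarity (grad_x L = 0): Q x + c + A^T lambda = 0.
Primal feasibility: A x = b.

This gives the KKT block system:
  [ Q   A^T ] [ x     ]   [-c ]
  [ A    0  ] [ lambda ] = [ b ]

Solving the linear system:
  x*      = (1.0136, 2.1689, 0.4659)
  lambda* = (0.255, -3.9003)
  f(x*)   = 16.2009

x* = (1.0136, 2.1689, 0.4659), lambda* = (0.255, -3.9003)


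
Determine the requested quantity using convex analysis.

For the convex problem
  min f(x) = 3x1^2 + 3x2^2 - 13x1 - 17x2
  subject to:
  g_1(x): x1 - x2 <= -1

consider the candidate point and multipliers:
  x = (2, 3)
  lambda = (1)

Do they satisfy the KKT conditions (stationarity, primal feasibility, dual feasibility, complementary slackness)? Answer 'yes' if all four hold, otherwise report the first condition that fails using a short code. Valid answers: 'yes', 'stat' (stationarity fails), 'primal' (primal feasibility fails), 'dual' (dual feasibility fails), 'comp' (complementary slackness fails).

Gradient of f: grad f(x) = Q x + c = (-1, 1)
Constraint values g_i(x) = a_i^T x - b_i:
  g_1((2, 3)) = 0
Stationarity residual: grad f(x) + sum_i lambda_i a_i = (0, 0)
  -> stationarity OK
Primal feasibility (all g_i <= 0): OK
Dual feasibility (all lambda_i >= 0): OK
Complementary slackness (lambda_i * g_i(x) = 0 for all i): OK

Verdict: yes, KKT holds.

yes


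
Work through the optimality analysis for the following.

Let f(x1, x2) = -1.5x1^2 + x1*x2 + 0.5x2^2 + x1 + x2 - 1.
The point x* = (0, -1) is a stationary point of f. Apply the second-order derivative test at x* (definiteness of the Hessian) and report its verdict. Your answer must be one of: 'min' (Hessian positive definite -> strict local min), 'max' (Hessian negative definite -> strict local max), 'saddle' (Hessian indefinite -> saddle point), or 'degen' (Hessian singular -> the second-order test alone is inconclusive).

Compute the Hessian H = grad^2 f:
  H = [[-3, 1], [1, 1]]
Verify stationarity: grad f(x*) = H x* + g = (0, 0).
Eigenvalues of H: -3.2361, 1.2361.
Eigenvalues have mixed signs, so H is indefinite -> x* is a saddle point.

saddle


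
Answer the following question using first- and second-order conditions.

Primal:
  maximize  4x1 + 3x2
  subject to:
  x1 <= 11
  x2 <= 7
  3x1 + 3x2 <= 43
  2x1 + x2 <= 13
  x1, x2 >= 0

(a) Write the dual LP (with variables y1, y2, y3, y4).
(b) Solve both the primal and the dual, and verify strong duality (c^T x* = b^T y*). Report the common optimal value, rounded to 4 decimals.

The standard primal-dual pair for 'max c^T x s.t. A x <= b, x >= 0' is:
  Dual:  min b^T y  s.t.  A^T y >= c,  y >= 0.

So the dual LP is:
  minimize  11y1 + 7y2 + 43y3 + 13y4
  subject to:
    y1 + 3y3 + 2y4 >= 4
    y2 + 3y3 + y4 >= 3
    y1, y2, y3, y4 >= 0

Solving the primal: x* = (3, 7).
  primal value c^T x* = 33.
Solving the dual: y* = (0, 1, 0, 2).
  dual value b^T y* = 33.
Strong duality: c^T x* = b^T y*. Confirmed.

33


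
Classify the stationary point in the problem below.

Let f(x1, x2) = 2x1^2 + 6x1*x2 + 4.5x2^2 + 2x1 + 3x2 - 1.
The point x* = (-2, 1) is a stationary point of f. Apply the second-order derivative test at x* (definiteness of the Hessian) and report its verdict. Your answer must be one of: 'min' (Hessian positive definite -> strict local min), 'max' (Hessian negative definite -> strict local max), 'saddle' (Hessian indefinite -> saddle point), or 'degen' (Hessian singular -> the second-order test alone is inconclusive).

Compute the Hessian H = grad^2 f:
  H = [[4, 6], [6, 9]]
Verify stationarity: grad f(x*) = H x* + g = (0, 0).
Eigenvalues of H: 0, 13.
H has a zero eigenvalue (singular; positive semidefinite but not definite), so H is neither positive definite, negative definite, nor indefinite. The second-order test alone is inconclusive -> degen.
(Indeed, f is constant along the null direction of H through x*, so x* is not a strict local extremum.)

degen


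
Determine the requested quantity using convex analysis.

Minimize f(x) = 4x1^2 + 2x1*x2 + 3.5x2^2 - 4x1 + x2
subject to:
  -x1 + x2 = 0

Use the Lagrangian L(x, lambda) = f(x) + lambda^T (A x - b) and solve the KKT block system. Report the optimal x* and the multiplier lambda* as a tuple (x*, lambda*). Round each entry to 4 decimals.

Form the Lagrangian:
  L(x, lambda) = (1/2) x^T Q x + c^T x + lambda^T (A x - b)
Stationarity (grad_x L = 0): Q x + c + A^T lambda = 0.
Primal feasibility: A x = b.

This gives the KKT block system:
  [ Q   A^T ] [ x     ]   [-c ]
  [ A    0  ] [ lambda ] = [ b ]

Solving the linear system:
  x*      = (0.1579, 0.1579)
  lambda* = (-2.4211)
  f(x*)   = -0.2368

x* = (0.1579, 0.1579), lambda* = (-2.4211)


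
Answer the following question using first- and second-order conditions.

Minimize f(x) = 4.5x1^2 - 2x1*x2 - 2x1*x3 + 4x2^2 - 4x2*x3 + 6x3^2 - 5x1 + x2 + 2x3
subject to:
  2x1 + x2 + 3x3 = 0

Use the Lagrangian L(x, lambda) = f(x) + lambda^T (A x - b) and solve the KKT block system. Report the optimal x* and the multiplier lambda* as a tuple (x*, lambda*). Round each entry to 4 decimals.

Form the Lagrangian:
  L(x, lambda) = (1/2) x^T Q x + c^T x + lambda^T (A x - b)
Stationarity (grad_x L = 0): Q x + c + A^T lambda = 0.
Primal feasibility: A x = b.

This gives the KKT block system:
  [ Q   A^T ] [ x     ]   [-c ]
  [ A    0  ] [ lambda ] = [ b ]

Solving the linear system:
  x*      = (0.4113, -0.1649, -0.2193)
  lambda* = (0.2648)
  f(x*)   = -1.3301

x* = (0.4113, -0.1649, -0.2193), lambda* = (0.2648)


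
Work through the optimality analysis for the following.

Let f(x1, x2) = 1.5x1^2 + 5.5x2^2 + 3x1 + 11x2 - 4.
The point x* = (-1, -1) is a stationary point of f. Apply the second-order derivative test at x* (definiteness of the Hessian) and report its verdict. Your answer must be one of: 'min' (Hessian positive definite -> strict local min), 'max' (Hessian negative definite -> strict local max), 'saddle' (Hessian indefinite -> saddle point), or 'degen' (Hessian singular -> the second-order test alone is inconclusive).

Compute the Hessian H = grad^2 f:
  H = [[3, 0], [0, 11]]
Verify stationarity: grad f(x*) = H x* + g = (0, 0).
Eigenvalues of H: 3, 11.
Both eigenvalues > 0, so H is positive definite -> x* is a strict local min.

min


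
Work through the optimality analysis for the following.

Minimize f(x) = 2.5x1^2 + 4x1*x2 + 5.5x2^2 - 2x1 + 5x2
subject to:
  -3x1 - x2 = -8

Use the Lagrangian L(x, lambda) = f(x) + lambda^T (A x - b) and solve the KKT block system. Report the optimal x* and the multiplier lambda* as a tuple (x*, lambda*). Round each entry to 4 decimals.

Form the Lagrangian:
  L(x, lambda) = (1/2) x^T Q x + c^T x + lambda^T (A x - b)
Stationarity (grad_x L = 0): Q x + c + A^T lambda = 0.
Primal feasibility: A x = b.

This gives the KKT block system:
  [ Q   A^T ] [ x     ]   [-c ]
  [ A    0  ] [ lambda ] = [ b ]

Solving the linear system:
  x*      = (3.1125, -1.3375)
  lambda* = (2.7375)
  f(x*)   = 4.4938

x* = (3.1125, -1.3375), lambda* = (2.7375)


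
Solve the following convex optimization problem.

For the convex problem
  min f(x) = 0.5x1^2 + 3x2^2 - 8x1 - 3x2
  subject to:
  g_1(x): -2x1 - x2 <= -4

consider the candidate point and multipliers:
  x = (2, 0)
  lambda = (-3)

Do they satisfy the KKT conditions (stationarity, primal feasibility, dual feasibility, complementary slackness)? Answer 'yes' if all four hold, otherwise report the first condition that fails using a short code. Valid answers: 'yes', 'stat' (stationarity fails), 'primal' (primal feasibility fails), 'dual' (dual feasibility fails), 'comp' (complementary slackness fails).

Gradient of f: grad f(x) = Q x + c = (-6, -3)
Constraint values g_i(x) = a_i^T x - b_i:
  g_1((2, 0)) = 0
Stationarity residual: grad f(x) + sum_i lambda_i a_i = (0, 0)
  -> stationarity OK
Primal feasibility (all g_i <= 0): OK
Dual feasibility (all lambda_i >= 0): FAILS
Complementary slackness (lambda_i * g_i(x) = 0 for all i): OK

Verdict: the first failing condition is dual_feasibility -> dual.

dual


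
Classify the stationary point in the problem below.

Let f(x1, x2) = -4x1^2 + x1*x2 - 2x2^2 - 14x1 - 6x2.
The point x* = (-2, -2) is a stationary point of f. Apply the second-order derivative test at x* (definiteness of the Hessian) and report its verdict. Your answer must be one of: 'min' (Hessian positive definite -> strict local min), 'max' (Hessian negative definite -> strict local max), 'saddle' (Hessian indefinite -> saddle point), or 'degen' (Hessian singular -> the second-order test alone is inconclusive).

Compute the Hessian H = grad^2 f:
  H = [[-8, 1], [1, -4]]
Verify stationarity: grad f(x*) = H x* + g = (0, 0).
Eigenvalues of H: -8.2361, -3.7639.
Both eigenvalues < 0, so H is negative definite -> x* is a strict local max.

max


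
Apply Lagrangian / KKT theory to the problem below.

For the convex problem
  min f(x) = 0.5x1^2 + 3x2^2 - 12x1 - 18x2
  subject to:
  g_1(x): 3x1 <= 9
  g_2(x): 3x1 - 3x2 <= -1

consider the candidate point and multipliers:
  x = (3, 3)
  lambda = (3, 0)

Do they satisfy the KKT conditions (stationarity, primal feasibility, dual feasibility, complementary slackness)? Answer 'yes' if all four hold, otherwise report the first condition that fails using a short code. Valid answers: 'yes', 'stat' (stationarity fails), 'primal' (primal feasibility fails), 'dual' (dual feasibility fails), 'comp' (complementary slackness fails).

Gradient of f: grad f(x) = Q x + c = (-9, 0)
Constraint values g_i(x) = a_i^T x - b_i:
  g_1((3, 3)) = 0
  g_2((3, 3)) = 1
Stationarity residual: grad f(x) + sum_i lambda_i a_i = (0, 0)
  -> stationarity OK
Primal feasibility (all g_i <= 0): FAILS
Dual feasibility (all lambda_i >= 0): OK
Complementary slackness (lambda_i * g_i(x) = 0 for all i): OK

Verdict: the first failing condition is primal_feasibility -> primal.

primal
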